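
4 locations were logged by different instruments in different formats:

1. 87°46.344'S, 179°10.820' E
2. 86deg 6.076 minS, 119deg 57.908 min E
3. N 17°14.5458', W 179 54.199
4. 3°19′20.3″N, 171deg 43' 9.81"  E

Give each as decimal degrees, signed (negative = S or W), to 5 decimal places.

1. -87.77240, 179.18033
2. -86.10127, 119.96513
3. 17.24243, -179.90332
4. 3.32231, 171.71939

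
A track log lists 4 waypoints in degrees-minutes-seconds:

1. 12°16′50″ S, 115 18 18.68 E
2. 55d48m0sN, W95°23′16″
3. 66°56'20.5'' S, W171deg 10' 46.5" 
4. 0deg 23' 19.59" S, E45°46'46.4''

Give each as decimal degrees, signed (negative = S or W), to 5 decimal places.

Point 1:
  Lat: 16′ + 50″ = 16.83333′; 12 + 16.83333/60 = 12.280556
  hemisphere S, so the sign is −
  λ: 115 + 18/60 + 18.68/3600 = 115.305189
  E → positive
Point 2:
  Latitude: 48′ + 0″ = 48.00000′; 55 + 48.00000/60 = 55.800000
  N ⇒ keep positive
  Lon: 95° + 23/60 + 16/3600 = 95 + 0.383333 + 0.004444 = 95.387778
  W ⇒ negate
Point 3:
  Lat: 66 + 56/60 + 20.5/3600 = 66.939028
  hemisphere S, so the sign is −
  Longitude: 10′ + 46.5″ = 10.77500′; 171 + 10.77500/60 = 171.179583
  hemisphere W, so the sign is −
Point 4:
  Latitude: 23′ + 19.59″ = 23.32650′; 0 + 23.32650/60 = 0.388775
  S ⇒ negate
  Lon: 45 + 46/60 + 46.4/3600 = 45.779556
  E → positive

1. -12.28056, 115.30519
2. 55.80000, -95.38778
3. -66.93903, -171.17958
4. -0.38878, 45.77956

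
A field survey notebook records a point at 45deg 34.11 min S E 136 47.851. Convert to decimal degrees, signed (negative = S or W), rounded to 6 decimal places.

-45.568500, 136.797517

φ: 45 + 34.11/60 = 45.5685000
S → negative
λ: 47.851′ = 0.797517°; total 136.7975167
E → positive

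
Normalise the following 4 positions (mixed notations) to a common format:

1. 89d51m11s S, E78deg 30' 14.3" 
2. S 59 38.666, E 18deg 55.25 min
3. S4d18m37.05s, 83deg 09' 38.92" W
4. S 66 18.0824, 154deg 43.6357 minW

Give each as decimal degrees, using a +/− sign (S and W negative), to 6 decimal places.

Point 1:
  Lat: 89° + 51/60 + 11/3600 = 89 + 0.850000 + 0.003056 = 89.8530556
  S → negative
  Lon: 78° + 30/60 + 14.3/3600 = 78 + 0.500000 + 0.003972 = 78.5039722
  E ⇒ keep positive
Point 2:
  Latitude: 59 + 38.666/60 = 59.6444333
  S ⇒ negate
  Longitude: 18 + 55.25/60 = 18.9208333
  E → positive
Point 3:
  Latitude: 4 + 18/60 + 37.05/3600 = 4.3102917
  S ⇒ negate
  Longitude: 9′ + 38.92″ = 9.64867′; 83 + 9.64867/60 = 83.1608111
  hemisphere W, so the sign is −
Point 4:
  Latitude: 66 + 18.0824/60 = 66.3013733
  S ⇒ negate
  Lon: 43.6357′ = 0.727262°; total 154.7272617
  W ⇒ negate

1. -89.853056, 78.503972
2. -59.644433, 18.920833
3. -4.310292, -83.160811
4. -66.301373, -154.727262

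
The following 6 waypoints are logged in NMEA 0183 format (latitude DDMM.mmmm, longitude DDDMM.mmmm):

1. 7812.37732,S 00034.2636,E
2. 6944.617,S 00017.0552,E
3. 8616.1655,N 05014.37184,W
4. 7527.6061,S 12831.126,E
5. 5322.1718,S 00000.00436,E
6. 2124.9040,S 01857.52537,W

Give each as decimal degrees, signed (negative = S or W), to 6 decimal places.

Point 1:
  Latitude: degrees = first 2 digits = 78, minutes = 12.37732; 78 + 12.37732/60 = 78.2062887
  hemisphere S, so the sign is −
  Longitude: split at 3 digits → 000° and 34.2636′; 0 + 34.2636/60 = 0.5710600
  E → positive
Point 2:
  Lat: degrees = first 2 digits = 69, minutes = 44.617; 69 + 44.617/60 = 69.7436167
  S → negative
  Longitude: degrees = first 3 digits = 0, minutes = 17.0552; 0 + 17.0552/60 = 0.2842533
  E ⇒ keep positive
Point 3:
  φ: degrees = first 2 digits = 86, minutes = 16.1655; 86 + 16.1655/60 = 86.2694250
  N ⇒ keep positive
  Lon: split at 3 digits → 050° and 14.37184′; 50 + 14.37184/60 = 50.2395307
  W ⇒ negate
Point 4:
  Lat: split at 2 digits → 75° and 27.6061′; 75 + 27.6061/60 = 75.4601017
  hemisphere S, so the sign is −
  λ: degrees = first 3 digits = 128, minutes = 31.126; 128 + 31.126/60 = 128.5187667
  E ⇒ keep positive
Point 5:
  φ: degrees = first 2 digits = 53, minutes = 22.1718; 53 + 22.1718/60 = 53.3695300
  S → negative
  λ: split at 3 digits → 000° and 0.00436′; 0 + 0.00436/60 = 0.0000727
  E ⇒ keep positive
Point 6:
  Lat: split at 2 digits → 21° and 24.904′; 21 + 24.904/60 = 21.4150667
  hemisphere S, so the sign is −
  λ: degrees = first 3 digits = 18, minutes = 57.52537; 18 + 57.52537/60 = 18.9587562
  W → negative

1. -78.206289, 0.571060
2. -69.743617, 0.284253
3. 86.269425, -50.239531
4. -75.460102, 128.518767
5. -53.369530, 0.000073
6. -21.415067, -18.958756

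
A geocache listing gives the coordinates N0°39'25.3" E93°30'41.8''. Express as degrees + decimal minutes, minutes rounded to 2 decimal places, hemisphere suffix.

φ: seconds/60 = 0.42167; minutes = 39 + 0.42167 = 39.4217
λ: 30 + 41.8/60 = 30.6967′

0° 39.42′ N, 93° 30.70′ E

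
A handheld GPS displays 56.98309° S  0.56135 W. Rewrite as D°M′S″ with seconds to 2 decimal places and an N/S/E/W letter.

Lat: 0.983090 × 60 = 58.98540′ → 58′, remainder × 60 = 59.1240″
Lon: whole degrees 0; 33.68100′ → 33′ and 40.8600″

56°58′59.12″ S, 0°33′40.86″ W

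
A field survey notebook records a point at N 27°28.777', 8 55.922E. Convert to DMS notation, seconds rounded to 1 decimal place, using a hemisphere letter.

27°28′46.6″ N, 8°55′55.3″ E

φ: fractional minutes 0.77700 × 60 = 46.620″
Longitude: fractional minutes 0.92200 × 60 = 55.320″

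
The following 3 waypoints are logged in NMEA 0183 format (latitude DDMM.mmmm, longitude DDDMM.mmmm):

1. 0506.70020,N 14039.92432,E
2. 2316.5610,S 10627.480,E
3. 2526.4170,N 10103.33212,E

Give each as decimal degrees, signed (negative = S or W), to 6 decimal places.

1. 5.111670, 140.665405
2. -23.276017, 106.458000
3. 25.440283, 101.055535

Point 1:
  Lat: degrees = first 2 digits = 5, minutes = 6.7002; 5 + 6.7002/60 = 5.1116700
  N ⇒ keep positive
  λ: split at 3 digits → 140° and 39.92432′; 140 + 39.92432/60 = 140.6654053
  E → positive
Point 2:
  Latitude: degrees = first 2 digits = 23, minutes = 16.561; 23 + 16.561/60 = 23.2760167
  S → negative
  Longitude: degrees = first 3 digits = 106, minutes = 27.48; 106 + 27.48/60 = 106.4580000
  E → positive
Point 3:
  Lat: degrees = first 2 digits = 25, minutes = 26.417; 25 + 26.417/60 = 25.4402833
  N → positive
  λ: degrees = first 3 digits = 101, minutes = 3.33212; 101 + 3.33212/60 = 101.0555353
  E → positive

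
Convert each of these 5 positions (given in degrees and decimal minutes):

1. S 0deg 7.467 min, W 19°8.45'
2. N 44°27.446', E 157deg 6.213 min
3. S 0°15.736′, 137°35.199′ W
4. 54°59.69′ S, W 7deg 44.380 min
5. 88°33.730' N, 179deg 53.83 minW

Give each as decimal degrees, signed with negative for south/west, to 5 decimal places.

Point 1:
  Latitude: 0 + 7.467/60 = 0.124450
  hemisphere S, so the sign is −
  Lon: 8.45′ = 0.140833°; total 19.140833
  hemisphere W, so the sign is −
Point 2:
  Lat: 27.446′ = 0.457433°; total 44.457433
  N ⇒ keep positive
  λ: 6.213′ = 0.103550°; total 157.103550
  E ⇒ keep positive
Point 3:
  φ: 0 + 15.736/60 = 0.262267
  hemisphere S, so the sign is −
  Lon: 137 + 35.199/60 = 137.586650
  W → negative
Point 4:
  Latitude: 59.69′ = 0.994833°; total 54.994833
  S → negative
  Longitude: 7 + 44.38/60 = 7.739667
  W → negative
Point 5:
  φ: 88 + 33.73/60 = 88.562167
  N ⇒ keep positive
  λ: 53.83′ = 0.897167°; total 179.897167
  hemisphere W, so the sign is −

1. -0.12445, -19.14083
2. 44.45743, 157.10355
3. -0.26227, -137.58665
4. -54.99483, -7.73967
5. 88.56217, -179.89717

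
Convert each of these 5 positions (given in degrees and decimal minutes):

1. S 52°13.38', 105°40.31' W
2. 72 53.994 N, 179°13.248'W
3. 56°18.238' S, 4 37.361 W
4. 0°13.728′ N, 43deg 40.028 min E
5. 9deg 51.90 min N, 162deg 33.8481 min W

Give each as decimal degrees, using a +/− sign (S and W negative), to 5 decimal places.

1. -52.22300, -105.67183
2. 72.89990, -179.22080
3. -56.30397, -4.62268
4. 0.22880, 43.66713
5. 9.86500, -162.56414

Point 1:
  Latitude: 13.38′ = 0.223000°; total 52.223000
  S ⇒ negate
  Longitude: 105 + 40.31/60 = 105.671833
  hemisphere W, so the sign is −
Point 2:
  φ: 53.994′ = 0.899900°; total 72.899900
  N → positive
  Longitude: 179 + 13.248/60 = 179.220800
  W → negative
Point 3:
  Latitude: 56 + 18.238/60 = 56.303967
  S → negative
  Longitude: 37.361′ = 0.622683°; total 4.622683
  W → negative
Point 4:
  φ: 13.728′ = 0.228800°; total 0.228800
  N → positive
  λ: 43 + 40.028/60 = 43.667133
  E → positive
Point 5:
  φ: 51.9′ = 0.865000°; total 9.865000
  N ⇒ keep positive
  Lon: 33.8481′ = 0.564135°; total 162.564135
  W → negative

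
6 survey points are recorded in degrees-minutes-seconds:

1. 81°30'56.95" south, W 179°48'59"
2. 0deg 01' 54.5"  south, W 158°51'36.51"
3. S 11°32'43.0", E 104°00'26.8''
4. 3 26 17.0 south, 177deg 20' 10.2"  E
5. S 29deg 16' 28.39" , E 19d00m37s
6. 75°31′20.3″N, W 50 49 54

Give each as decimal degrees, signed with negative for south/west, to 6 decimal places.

Point 1:
  φ: 81° + 30/60 + 56.95/3600 = 81 + 0.500000 + 0.015819 = 81.5158194
  S ⇒ negate
  Lon: 179° + 48/60 + 59/3600 = 179 + 0.800000 + 0.016389 = 179.8163889
  hemisphere W, so the sign is −
Point 2:
  φ: 0° + 1/60 + 54.5/3600 = 0 + 0.016667 + 0.015139 = 0.0318056
  hemisphere S, so the sign is −
  λ: 51′ + 36.51″ = 51.60850′; 158 + 51.60850/60 = 158.8601417
  hemisphere W, so the sign is −
Point 3:
  φ: 11° + 32/60 + 43/3600 = 11 + 0.533333 + 0.011944 = 11.5452778
  S → negative
  Longitude: 0′ + 26.8″ = 0.44667′; 104 + 0.44667/60 = 104.0074444
  E → positive
Point 4:
  Lat: 3 + 26/60 + 17/3600 = 3.4380556
  hemisphere S, so the sign is −
  Lon: 20′ + 10.2″ = 20.17000′; 177 + 20.17000/60 = 177.3361667
  E → positive
Point 5:
  Lat: 16′ + 28.39″ = 16.47317′; 29 + 16.47317/60 = 29.2745528
  S → negative
  Longitude: 19 + 0/60 + 37/3600 = 19.0102778
  E ⇒ keep positive
Point 6:
  Latitude: 75 + 31/60 + 20.3/3600 = 75.5223056
  N → positive
  Longitude: 49′ + 54″ = 49.90000′; 50 + 49.90000/60 = 50.8316667
  W ⇒ negate

1. -81.515819, -179.816389
2. -0.031806, -158.860142
3. -11.545278, 104.007444
4. -3.438056, 177.336167
5. -29.274553, 19.010278
6. 75.522306, -50.831667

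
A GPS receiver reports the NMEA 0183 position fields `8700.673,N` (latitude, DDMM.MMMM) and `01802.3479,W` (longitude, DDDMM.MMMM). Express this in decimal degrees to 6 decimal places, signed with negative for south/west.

Latitude: degrees = first 2 digits = 87, minutes = 0.673; 87 + 0.673/60 = 87.0112167
N ⇒ keep positive
λ: degrees = first 3 digits = 18, minutes = 2.3479; 18 + 2.3479/60 = 18.0391317
W → negative

87.011217, -18.039132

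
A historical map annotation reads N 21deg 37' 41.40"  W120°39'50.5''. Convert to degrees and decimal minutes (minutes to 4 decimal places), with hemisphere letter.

21° 37.6900′ N, 120° 39.8417′ W

Latitude: seconds/60 = 0.69000; minutes = 37 + 0.69000 = 37.690000
λ: seconds/60 = 0.84167; minutes = 39 + 0.84167 = 39.841667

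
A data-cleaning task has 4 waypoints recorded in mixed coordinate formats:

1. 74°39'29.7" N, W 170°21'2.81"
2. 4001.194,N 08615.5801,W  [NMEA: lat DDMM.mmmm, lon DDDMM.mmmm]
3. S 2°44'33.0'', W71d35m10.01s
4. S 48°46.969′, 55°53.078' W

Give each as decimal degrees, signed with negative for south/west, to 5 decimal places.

1. 74.65825, -170.35078
2. 40.01990, -86.25967
3. -2.74250, -71.58611
4. -48.78282, -55.88463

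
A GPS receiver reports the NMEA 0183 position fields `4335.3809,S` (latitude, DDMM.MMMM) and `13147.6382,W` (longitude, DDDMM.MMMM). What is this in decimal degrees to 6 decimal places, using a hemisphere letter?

43.589682° S, 131.793970° W

Lat: degrees = first 2 digits = 43, minutes = 35.3809; 43 + 35.3809/60 = 43.5896817
Lon: degrees = first 3 digits = 131, minutes = 47.6382; 131 + 47.6382/60 = 131.7939700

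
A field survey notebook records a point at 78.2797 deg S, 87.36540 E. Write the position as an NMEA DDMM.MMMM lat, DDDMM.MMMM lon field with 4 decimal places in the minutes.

7816.7820,S / 08721.9240,E

φ: 78° + 0.279700 × 60 = 78° 16.782000′
Longitude: 87° + 0.365400 × 60 = 87° 21.924000′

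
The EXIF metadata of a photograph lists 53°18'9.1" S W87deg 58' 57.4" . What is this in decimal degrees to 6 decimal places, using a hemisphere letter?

53.302528° S, 87.982611° W

φ: 53 + 18/60 + 9.1/3600 = 53.3025278
Lon: 87° + 58/60 + 57.4/3600 = 87 + 0.966667 + 0.015944 = 87.9826111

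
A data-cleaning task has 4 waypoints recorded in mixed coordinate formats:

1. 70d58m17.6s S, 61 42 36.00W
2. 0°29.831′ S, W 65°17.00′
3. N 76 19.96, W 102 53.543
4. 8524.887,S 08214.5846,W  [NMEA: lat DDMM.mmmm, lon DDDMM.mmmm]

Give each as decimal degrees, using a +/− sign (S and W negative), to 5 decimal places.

1. -70.97156, -61.71000
2. -0.49718, -65.28333
3. 76.33267, -102.89238
4. -85.41478, -82.24308

Point 1:
  φ: 70° + 58/60 + 17.6/3600 = 70 + 0.966667 + 0.004889 = 70.971556
  S → negative
  λ: 61 + 42/60 + 36/3600 = 61.710000
  W ⇒ negate
Point 2:
  φ: 0 + 29.831/60 = 0.497183
  S ⇒ negate
  λ: 65 + 17/60 = 65.283333
  W ⇒ negate
Point 3:
  Lat: 76 + 19.96/60 = 76.332667
  N → positive
  Longitude: 53.543′ = 0.892383°; total 102.892383
  W ⇒ negate
Point 4:
  Lat: degrees = first 2 digits = 85, minutes = 24.887; 85 + 24.887/60 = 85.414783
  S → negative
  Lon: split at 3 digits → 082° and 14.5846′; 82 + 14.5846/60 = 82.243077
  W ⇒ negate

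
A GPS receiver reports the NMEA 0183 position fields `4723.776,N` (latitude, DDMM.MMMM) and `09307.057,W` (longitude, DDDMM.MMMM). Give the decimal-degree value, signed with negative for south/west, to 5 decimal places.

Latitude: degrees = first 2 digits = 47, minutes = 23.776; 47 + 23.776/60 = 47.396267
N → positive
λ: degrees = first 3 digits = 93, minutes = 7.057; 93 + 7.057/60 = 93.117617
hemisphere W, so the sign is −

47.39627, -93.11762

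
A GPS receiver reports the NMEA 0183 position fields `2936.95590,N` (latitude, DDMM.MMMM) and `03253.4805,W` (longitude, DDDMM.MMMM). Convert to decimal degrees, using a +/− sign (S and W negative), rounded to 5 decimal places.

29.61593, -32.89134

Lat: degrees = first 2 digits = 29, minutes = 36.9559; 29 + 36.9559/60 = 29.615932
N → positive
Longitude: split at 3 digits → 032° and 53.4805′; 32 + 53.4805/60 = 32.891342
W ⇒ negate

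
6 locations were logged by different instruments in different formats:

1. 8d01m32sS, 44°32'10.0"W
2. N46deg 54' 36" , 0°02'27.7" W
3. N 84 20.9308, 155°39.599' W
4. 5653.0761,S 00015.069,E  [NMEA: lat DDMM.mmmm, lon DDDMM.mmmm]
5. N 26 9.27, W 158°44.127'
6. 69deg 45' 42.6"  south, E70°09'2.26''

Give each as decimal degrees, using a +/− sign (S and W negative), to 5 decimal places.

1. -8.02556, -44.53611
2. 46.91000, -0.04103
3. 84.34885, -155.65998
4. -56.88460, 0.25115
5. 26.15450, -158.73545
6. -69.76183, 70.15063

Point 1:
  Latitude: 8° + 1/60 + 32/3600 = 8 + 0.016667 + 0.008889 = 8.025556
  hemisphere S, so the sign is −
  λ: 44 + 32/60 + 10/3600 = 44.536111
  W ⇒ negate
Point 2:
  φ: 54′ + 36″ = 54.60000′; 46 + 54.60000/60 = 46.910000
  N ⇒ keep positive
  Longitude: 2′ + 27.7″ = 2.46167′; 0 + 2.46167/60 = 0.041028
  hemisphere W, so the sign is −
Point 3:
  Lat: 84 + 20.9308/60 = 84.348847
  N ⇒ keep positive
  λ: 155 + 39.599/60 = 155.659983
  W → negative
Point 4:
  Lat: split at 2 digits → 56° and 53.0761′; 56 + 53.0761/60 = 56.884602
  hemisphere S, so the sign is −
  λ: degrees = first 3 digits = 0, minutes = 15.069; 0 + 15.069/60 = 0.251150
  E ⇒ keep positive
Point 5:
  φ: 26 + 9.27/60 = 26.154500
  N → positive
  λ: 44.127′ = 0.735450°; total 158.735450
  W ⇒ negate
Point 6:
  Latitude: 69° + 45/60 + 42.6/3600 = 69 + 0.750000 + 0.011833 = 69.761833
  S ⇒ negate
  λ: 70° + 9/60 + 2.26/3600 = 70 + 0.150000 + 0.000628 = 70.150628
  E → positive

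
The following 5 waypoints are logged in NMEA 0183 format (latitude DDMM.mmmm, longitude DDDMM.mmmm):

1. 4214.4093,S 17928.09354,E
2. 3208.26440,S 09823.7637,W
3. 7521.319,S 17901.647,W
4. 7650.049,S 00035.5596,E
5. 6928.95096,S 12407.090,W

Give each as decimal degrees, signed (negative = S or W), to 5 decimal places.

1. -42.24016, 179.46823
2. -32.13774, -98.39606
3. -75.35532, -179.02745
4. -76.83415, 0.59266
5. -69.48252, -124.11817

Point 1:
  Latitude: degrees = first 2 digits = 42, minutes = 14.4093; 42 + 14.4093/60 = 42.240155
  S → negative
  Lon: split at 3 digits → 179° and 28.09354′; 179 + 28.09354/60 = 179.468226
  E → positive
Point 2:
  φ: degrees = first 2 digits = 32, minutes = 8.2644; 32 + 8.2644/60 = 32.137740
  S ⇒ negate
  λ: degrees = first 3 digits = 98, minutes = 23.7637; 98 + 23.7637/60 = 98.396062
  hemisphere W, so the sign is −
Point 3:
  φ: degrees = first 2 digits = 75, minutes = 21.319; 75 + 21.319/60 = 75.355317
  S ⇒ negate
  Lon: split at 3 digits → 179° and 1.647′; 179 + 1.647/60 = 179.027450
  W ⇒ negate
Point 4:
  φ: split at 2 digits → 76° and 50.049′; 76 + 50.049/60 = 76.834150
  S → negative
  Longitude: degrees = first 3 digits = 0, minutes = 35.5596; 0 + 35.5596/60 = 0.592660
  E → positive
Point 5:
  Lat: degrees = first 2 digits = 69, minutes = 28.95096; 69 + 28.95096/60 = 69.482516
  hemisphere S, so the sign is −
  Lon: split at 3 digits → 124° and 7.09′; 124 + 7.09/60 = 124.118167
  hemisphere W, so the sign is −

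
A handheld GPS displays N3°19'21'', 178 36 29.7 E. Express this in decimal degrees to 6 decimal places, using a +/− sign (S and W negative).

3.322500, 178.608250

Latitude: 19′ + 21″ = 19.35000′; 3 + 19.35000/60 = 3.3225000
N ⇒ keep positive
λ: 178° + 36/60 + 29.7/3600 = 178 + 0.600000 + 0.008250 = 178.6082500
E → positive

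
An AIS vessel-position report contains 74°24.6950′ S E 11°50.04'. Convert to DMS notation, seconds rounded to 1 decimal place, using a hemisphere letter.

φ: 24.69500′ → 24′ and 0.69500 × 60 = 41.700″
Longitude: 50.04000′ → 50′ and 0.04000 × 60 = 2.400″

74°24′41.7″ S, 11°50′2.4″ E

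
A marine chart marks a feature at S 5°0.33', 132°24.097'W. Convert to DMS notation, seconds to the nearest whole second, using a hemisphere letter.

Latitude: fractional minutes 0.33000 × 60 = 19.80″
λ: 24.09700′ → 24′ and 0.09700 × 60 = 5.82″

5°00′20″ S, 132°24′6″ W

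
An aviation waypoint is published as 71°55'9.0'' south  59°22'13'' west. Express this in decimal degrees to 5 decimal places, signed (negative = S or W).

-71.91917, -59.37028

Lat: 55′ + 9″ = 55.15000′; 71 + 55.15000/60 = 71.919167
S → negative
λ: 59° + 22/60 + 13/3600 = 59 + 0.366667 + 0.003611 = 59.370278
W → negative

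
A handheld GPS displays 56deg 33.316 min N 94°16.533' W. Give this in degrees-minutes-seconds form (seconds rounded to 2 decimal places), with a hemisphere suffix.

56°33′18.96″ N, 94°16′31.98″ W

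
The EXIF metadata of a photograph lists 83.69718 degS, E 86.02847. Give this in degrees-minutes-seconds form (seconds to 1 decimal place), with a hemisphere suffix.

φ: 0.697180° → 41.83080′; 0.83080 × 60 = 49.848″
λ: whole degrees 86; 1.70820′ → 1′ and 42.492″

83°41′49.8″ S, 86°01′42.5″ E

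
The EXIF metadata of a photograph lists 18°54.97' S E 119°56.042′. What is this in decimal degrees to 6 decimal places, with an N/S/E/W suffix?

18.916167° S, 119.934033° E

φ: 54.97′ = 0.916167°; total 18.9161667
Lon: 56.042′ = 0.934033°; total 119.9340333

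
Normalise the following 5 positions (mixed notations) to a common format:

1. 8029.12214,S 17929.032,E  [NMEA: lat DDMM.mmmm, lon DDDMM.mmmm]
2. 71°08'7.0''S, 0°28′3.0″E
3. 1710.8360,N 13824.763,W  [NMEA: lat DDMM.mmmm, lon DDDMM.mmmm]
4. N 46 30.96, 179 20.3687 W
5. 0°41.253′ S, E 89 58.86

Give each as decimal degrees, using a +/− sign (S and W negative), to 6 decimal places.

1. -80.485369, 179.483867
2. -71.135278, 0.467500
3. 17.180600, -138.412717
4. 46.516000, -179.339478
5. -0.687550, 89.981000

Point 1:
  Lat: degrees = first 2 digits = 80, minutes = 29.12214; 80 + 29.12214/60 = 80.4853690
  hemisphere S, so the sign is −
  Longitude: degrees = first 3 digits = 179, minutes = 29.032; 179 + 29.032/60 = 179.4838667
  E ⇒ keep positive
Point 2:
  Latitude: 71 + 8/60 + 7/3600 = 71.1352778
  S → negative
  Longitude: 28′ + 3″ = 28.05000′; 0 + 28.05000/60 = 0.4675000
  E → positive
Point 3:
  φ: split at 2 digits → 17° and 10.836′; 17 + 10.836/60 = 17.1806000
  N ⇒ keep positive
  λ: split at 3 digits → 138° and 24.763′; 138 + 24.763/60 = 138.4127167
  W ⇒ negate
Point 4:
  Lat: 30.96′ = 0.516000°; total 46.5160000
  N ⇒ keep positive
  Longitude: 179 + 20.3687/60 = 179.3394783
  hemisphere W, so the sign is −
Point 5:
  Latitude: 0 + 41.253/60 = 0.6875500
  S ⇒ negate
  λ: 89 + 58.86/60 = 89.9810000
  E ⇒ keep positive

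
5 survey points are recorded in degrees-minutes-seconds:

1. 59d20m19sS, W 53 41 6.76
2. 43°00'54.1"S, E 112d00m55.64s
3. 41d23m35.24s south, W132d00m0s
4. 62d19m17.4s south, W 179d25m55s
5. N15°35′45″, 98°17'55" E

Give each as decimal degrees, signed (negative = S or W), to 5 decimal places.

1. -59.33861, -53.68521
2. -43.01503, 112.01546
3. -41.39312, -132.00000
4. -62.32150, -179.43194
5. 15.59583, 98.29861

Point 1:
  φ: 20′ + 19″ = 20.31667′; 59 + 20.31667/60 = 59.338611
  hemisphere S, so the sign is −
  Longitude: 53 + 41/60 + 6.76/3600 = 53.685211
  W ⇒ negate
Point 2:
  Lat: 43° + 0/60 + 54.1/3600 = 43 + 0.000000 + 0.015028 = 43.015028
  S → negative
  Longitude: 0′ + 55.64″ = 0.92733′; 112 + 0.92733/60 = 112.015456
  E → positive
Point 3:
  Lat: 41° + 23/60 + 35.24/3600 = 41 + 0.383333 + 0.009789 = 41.393122
  hemisphere S, so the sign is −
  Lon: 132° + 0/60 + 0/3600 = 132 + 0.000000 + 0.000000 = 132.000000
  hemisphere W, so the sign is −
Point 4:
  Lat: 62 + 19/60 + 17.4/3600 = 62.321500
  S ⇒ negate
  Longitude: 25′ + 55″ = 25.91667′; 179 + 25.91667/60 = 179.431944
  hemisphere W, so the sign is −
Point 5:
  φ: 35′ + 45″ = 35.75000′; 15 + 35.75000/60 = 15.595833
  N ⇒ keep positive
  Longitude: 98 + 17/60 + 55/3600 = 98.298611
  E ⇒ keep positive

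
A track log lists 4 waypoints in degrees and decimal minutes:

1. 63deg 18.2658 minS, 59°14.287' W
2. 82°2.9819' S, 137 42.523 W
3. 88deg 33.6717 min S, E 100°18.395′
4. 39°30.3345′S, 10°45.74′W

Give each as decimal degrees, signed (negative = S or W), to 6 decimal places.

1. -63.304430, -59.238117
2. -82.049698, -137.708717
3. -88.561195, 100.306583
4. -39.505575, -10.762333

Point 1:
  Latitude: 18.2658′ = 0.304430°; total 63.3044300
  hemisphere S, so the sign is −
  Lon: 14.287′ = 0.238117°; total 59.2381167
  W ⇒ negate
Point 2:
  φ: 82 + 2.9819/60 = 82.0496983
  S → negative
  λ: 137 + 42.523/60 = 137.7087167
  W → negative
Point 3:
  Latitude: 88 + 33.6717/60 = 88.5611950
  S ⇒ negate
  Longitude: 100 + 18.395/60 = 100.3065833
  E ⇒ keep positive
Point 4:
  Latitude: 30.3345′ = 0.505575°; total 39.5055750
  hemisphere S, so the sign is −
  λ: 10 + 45.74/60 = 10.7623333
  hemisphere W, so the sign is −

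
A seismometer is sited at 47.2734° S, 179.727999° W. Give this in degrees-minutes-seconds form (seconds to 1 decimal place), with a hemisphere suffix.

Latitude: 0.273400 × 60 = 16.40400′ → 16′, remainder × 60 = 24.240″
Lon: 0.727999 × 60 = 43.67994′ → 43′, remainder × 60 = 40.796″

47°16′24.2″ S, 179°43′40.8″ W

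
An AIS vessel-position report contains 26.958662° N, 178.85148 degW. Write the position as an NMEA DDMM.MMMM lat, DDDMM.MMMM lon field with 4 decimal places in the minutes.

2657.5197,N / 17851.0888,W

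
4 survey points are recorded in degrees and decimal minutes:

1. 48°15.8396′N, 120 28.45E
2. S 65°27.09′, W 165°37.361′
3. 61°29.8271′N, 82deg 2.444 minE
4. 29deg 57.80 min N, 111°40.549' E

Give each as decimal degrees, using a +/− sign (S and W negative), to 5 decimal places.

1. 48.26399, 120.47417
2. -65.45150, -165.62268
3. 61.49712, 82.04073
4. 29.96333, 111.67582

Point 1:
  Latitude: 15.8396′ = 0.263993°; total 48.263993
  N → positive
  λ: 120 + 28.45/60 = 120.474167
  E → positive
Point 2:
  φ: 27.09′ = 0.451500°; total 65.451500
  hemisphere S, so the sign is −
  Lon: 165 + 37.361/60 = 165.622683
  hemisphere W, so the sign is −
Point 3:
  Lat: 61 + 29.8271/60 = 61.497118
  N → positive
  Longitude: 82 + 2.444/60 = 82.040733
  E ⇒ keep positive
Point 4:
  Latitude: 57.8′ = 0.963333°; total 29.963333
  N → positive
  Lon: 111 + 40.549/60 = 111.675817
  E ⇒ keep positive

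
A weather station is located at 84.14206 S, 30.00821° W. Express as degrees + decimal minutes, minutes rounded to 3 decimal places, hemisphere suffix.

Latitude: 84° + 0.142060 × 60 = 84° 8.52360′
Longitude: minutes = (30.008210 − 30) × 60 = 0.49260

84° 8.524′ S, 30° 0.493′ W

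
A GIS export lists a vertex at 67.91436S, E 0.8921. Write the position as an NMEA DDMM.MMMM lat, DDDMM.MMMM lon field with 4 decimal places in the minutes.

6754.8616,S / 00053.5260,E

Latitude: fractional part 0.914360 → 54.861600 minutes
Longitude: 0° + 0.892100 × 60 = 0° 53.526000′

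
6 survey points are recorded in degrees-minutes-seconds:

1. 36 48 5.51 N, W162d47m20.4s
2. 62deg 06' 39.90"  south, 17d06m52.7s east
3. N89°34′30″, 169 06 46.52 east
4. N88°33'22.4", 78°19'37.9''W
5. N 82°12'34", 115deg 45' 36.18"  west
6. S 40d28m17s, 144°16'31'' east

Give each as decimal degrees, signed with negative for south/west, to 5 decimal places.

1. 36.80153, -162.78900
2. -62.11108, 17.11464
3. 89.57500, 169.11292
4. 88.55622, -78.32719
5. 82.20944, -115.76005
6. -40.47139, 144.27528

Point 1:
  Lat: 36 + 48/60 + 5.51/3600 = 36.801531
  N ⇒ keep positive
  Longitude: 162° + 47/60 + 20.4/3600 = 162 + 0.783333 + 0.005667 = 162.789000
  W ⇒ negate
Point 2:
  Latitude: 62° + 6/60 + 39.9/3600 = 62 + 0.100000 + 0.011083 = 62.111083
  S ⇒ negate
  Longitude: 17° + 6/60 + 52.7/3600 = 17 + 0.100000 + 0.014639 = 17.114639
  E → positive
Point 3:
  Lat: 89 + 34/60 + 30/3600 = 89.575000
  N → positive
  Lon: 169° + 6/60 + 46.52/3600 = 169 + 0.100000 + 0.012922 = 169.112922
  E ⇒ keep positive
Point 4:
  φ: 88° + 33/60 + 22.4/3600 = 88 + 0.550000 + 0.006222 = 88.556222
  N ⇒ keep positive
  Lon: 78° + 19/60 + 37.9/3600 = 78 + 0.316667 + 0.010528 = 78.327194
  hemisphere W, so the sign is −
Point 5:
  φ: 12′ + 34″ = 12.56667′; 82 + 12.56667/60 = 82.209444
  N ⇒ keep positive
  Lon: 115 + 45/60 + 36.18/3600 = 115.760050
  W → negative
Point 6:
  Lat: 40° + 28/60 + 17/3600 = 40 + 0.466667 + 0.004722 = 40.471389
  S ⇒ negate
  λ: 16′ + 31″ = 16.51667′; 144 + 16.51667/60 = 144.275278
  E ⇒ keep positive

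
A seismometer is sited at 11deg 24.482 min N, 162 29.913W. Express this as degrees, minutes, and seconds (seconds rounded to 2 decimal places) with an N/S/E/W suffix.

φ: fractional minutes 0.48200 × 60 = 28.9200″
λ: 29.91300′ → 29′ and 0.91300 × 60 = 54.7800″

11°24′28.92″ N, 162°29′54.78″ W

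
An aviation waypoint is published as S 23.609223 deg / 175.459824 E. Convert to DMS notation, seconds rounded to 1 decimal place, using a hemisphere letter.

φ: whole degrees 23; 36.55338′ → 36′ and 33.203″
λ: 0.459824 × 60 = 27.58944′ → 27′, remainder × 60 = 35.366″

23°36′33.2″ S, 175°27′35.4″ E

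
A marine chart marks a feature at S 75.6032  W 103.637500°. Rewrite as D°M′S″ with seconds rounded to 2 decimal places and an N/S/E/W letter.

75°36′11.52″ S, 103°38′15.00″ W

Lat: 0.603200° → 36.19200′; 0.19200 × 60 = 11.5200″
Longitude: whole degrees 103; 38.25000′ → 38′ and 15.0000″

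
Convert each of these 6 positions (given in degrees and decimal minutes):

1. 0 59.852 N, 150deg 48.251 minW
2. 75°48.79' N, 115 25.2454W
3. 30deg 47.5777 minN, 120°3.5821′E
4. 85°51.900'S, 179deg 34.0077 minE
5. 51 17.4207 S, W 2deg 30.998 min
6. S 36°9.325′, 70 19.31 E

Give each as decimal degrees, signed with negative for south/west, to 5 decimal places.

Point 1:
  φ: 0 + 59.852/60 = 0.997533
  N ⇒ keep positive
  Lon: 150 + 48.251/60 = 150.804183
  hemisphere W, so the sign is −
Point 2:
  Lat: 48.79′ = 0.813167°; total 75.813167
  N ⇒ keep positive
  Lon: 115 + 25.2454/60 = 115.420757
  W ⇒ negate
Point 3:
  φ: 30 + 47.5777/60 = 30.792962
  N ⇒ keep positive
  Lon: 3.5821′ = 0.059702°; total 120.059702
  E → positive
Point 4:
  Latitude: 51.9′ = 0.865000°; total 85.865000
  hemisphere S, so the sign is −
  λ: 34.0077′ = 0.566795°; total 179.566795
  E → positive
Point 5:
  Latitude: 51 + 17.4207/60 = 51.290345
  S → negative
  Longitude: 30.998′ = 0.516633°; total 2.516633
  W ⇒ negate
Point 6:
  Latitude: 36 + 9.325/60 = 36.155417
  S ⇒ negate
  Longitude: 70 + 19.31/60 = 70.321833
  E ⇒ keep positive

1. 0.99753, -150.80418
2. 75.81317, -115.42076
3. 30.79296, 120.05970
4. -85.86500, 179.56680
5. -51.29035, -2.51663
6. -36.15542, 70.32183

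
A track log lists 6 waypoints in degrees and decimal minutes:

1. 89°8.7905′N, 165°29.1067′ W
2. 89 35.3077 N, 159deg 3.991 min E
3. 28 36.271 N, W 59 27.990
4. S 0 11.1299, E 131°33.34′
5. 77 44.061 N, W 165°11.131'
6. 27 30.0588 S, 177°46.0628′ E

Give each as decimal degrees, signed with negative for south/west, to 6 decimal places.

Point 1:
  Latitude: 89 + 8.7905/60 = 89.1465083
  N → positive
  λ: 165 + 29.1067/60 = 165.4851117
  W ⇒ negate
Point 2:
  Lat: 35.3077′ = 0.588462°; total 89.5884617
  N ⇒ keep positive
  λ: 159 + 3.991/60 = 159.0665167
  E ⇒ keep positive
Point 3:
  Lat: 28 + 36.271/60 = 28.6045167
  N → positive
  Lon: 59 + 27.99/60 = 59.4665000
  W ⇒ negate
Point 4:
  Latitude: 11.1299′ = 0.185498°; total 0.1854983
  S ⇒ negate
  λ: 33.34′ = 0.555667°; total 131.5556667
  E ⇒ keep positive
Point 5:
  Latitude: 77 + 44.061/60 = 77.7343500
  N → positive
  λ: 11.131′ = 0.185517°; total 165.1855167
  hemisphere W, so the sign is −
Point 6:
  Lat: 30.0588′ = 0.500980°; total 27.5009800
  S → negative
  Lon: 177 + 46.0628/60 = 177.7677133
  E ⇒ keep positive

1. 89.146508, -165.485112
2. 89.588462, 159.066517
3. 28.604517, -59.466500
4. -0.185498, 131.555667
5. 77.734350, -165.185517
6. -27.500980, 177.767713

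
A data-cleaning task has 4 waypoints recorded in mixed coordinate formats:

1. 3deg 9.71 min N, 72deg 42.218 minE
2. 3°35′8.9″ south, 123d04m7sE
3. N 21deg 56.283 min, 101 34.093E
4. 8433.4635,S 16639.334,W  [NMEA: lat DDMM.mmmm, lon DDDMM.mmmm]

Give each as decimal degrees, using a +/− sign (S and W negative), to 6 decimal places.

1. 3.161833, 72.703633
2. -3.585806, 123.068611
3. 21.938050, 101.568217
4. -84.557725, -166.655567

Point 1:
  Lat: 3 + 9.71/60 = 3.1618333
  N → positive
  Lon: 72 + 42.218/60 = 72.7036333
  E ⇒ keep positive
Point 2:
  Lat: 3° + 35/60 + 8.9/3600 = 3 + 0.583333 + 0.002472 = 3.5858056
  S → negative
  λ: 4′ + 7″ = 4.11667′; 123 + 4.11667/60 = 123.0686111
  E → positive
Point 3:
  Lat: 56.283′ = 0.938050°; total 21.9380500
  N → positive
  λ: 34.093′ = 0.568217°; total 101.5682167
  E → positive
Point 4:
  φ: degrees = first 2 digits = 84, minutes = 33.4635; 84 + 33.4635/60 = 84.5577250
  S → negative
  Longitude: split at 3 digits → 166° and 39.334′; 166 + 39.334/60 = 166.6555667
  W → negative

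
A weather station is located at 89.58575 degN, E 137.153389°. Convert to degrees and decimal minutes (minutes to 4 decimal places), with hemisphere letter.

89° 35.1450′ N, 137° 9.2033′ E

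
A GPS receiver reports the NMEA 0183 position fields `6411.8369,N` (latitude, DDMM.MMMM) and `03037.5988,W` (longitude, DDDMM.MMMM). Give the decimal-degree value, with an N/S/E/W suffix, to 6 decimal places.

64.197282° N, 30.626647° W

φ: split at 2 digits → 64° and 11.8369′; 64 + 11.8369/60 = 64.1972817
λ: split at 3 digits → 030° and 37.5988′; 30 + 37.5988/60 = 30.6266467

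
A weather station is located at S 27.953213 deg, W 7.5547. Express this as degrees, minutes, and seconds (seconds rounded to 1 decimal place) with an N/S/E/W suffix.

27°57′11.6″ S, 7°33′16.9″ W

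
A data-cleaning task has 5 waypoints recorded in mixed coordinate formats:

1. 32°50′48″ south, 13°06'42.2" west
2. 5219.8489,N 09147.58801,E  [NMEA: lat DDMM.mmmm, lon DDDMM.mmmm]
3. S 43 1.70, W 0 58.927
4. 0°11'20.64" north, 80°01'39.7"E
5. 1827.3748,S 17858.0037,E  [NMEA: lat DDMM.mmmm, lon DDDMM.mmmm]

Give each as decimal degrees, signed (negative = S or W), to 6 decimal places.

1. -32.846667, -13.111722
2. 52.330815, 91.793134
3. -43.028333, -0.982117
4. 0.189067, 80.027694
5. -18.456247, 178.966728

Point 1:
  Lat: 32 + 50/60 + 48/3600 = 32.8466667
  S ⇒ negate
  Lon: 13° + 6/60 + 42.2/3600 = 13 + 0.100000 + 0.011722 = 13.1117222
  hemisphere W, so the sign is −
Point 2:
  Latitude: split at 2 digits → 52° and 19.8489′; 52 + 19.8489/60 = 52.3308150
  N ⇒ keep positive
  Longitude: degrees = first 3 digits = 91, minutes = 47.58801; 91 + 47.58801/60 = 91.7931335
  E → positive
Point 3:
  Lat: 1.7′ = 0.028333°; total 43.0283333
  S → negative
  Lon: 0 + 58.927/60 = 0.9821167
  W → negative
Point 4:
  φ: 0° + 11/60 + 20.64/3600 = 0 + 0.183333 + 0.005733 = 0.1890667
  N ⇒ keep positive
  Lon: 1′ + 39.7″ = 1.66167′; 80 + 1.66167/60 = 80.0276944
  E ⇒ keep positive
Point 5:
  Latitude: degrees = first 2 digits = 18, minutes = 27.3748; 18 + 27.3748/60 = 18.4562467
  hemisphere S, so the sign is −
  Lon: split at 3 digits → 178° and 58.0037′; 178 + 58.0037/60 = 178.9667283
  E → positive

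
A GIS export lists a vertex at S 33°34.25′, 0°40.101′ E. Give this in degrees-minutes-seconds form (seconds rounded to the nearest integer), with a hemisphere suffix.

Latitude: 34.25000′ → 34′ and 0.25000 × 60 = 15.00″
Lon: fractional minutes 0.10100 × 60 = 6.06″

33°34′15″ S, 0°40′6″ E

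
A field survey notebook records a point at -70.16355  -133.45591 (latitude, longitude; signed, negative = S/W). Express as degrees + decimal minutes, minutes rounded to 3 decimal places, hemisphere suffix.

Latitude is negative → S; |value| = 70.163550
Lat: minutes = (70.163550 − 70) × 60 = 9.81300
Longitude is negative → W; |value| = 133.455910
λ: fractional part 0.455910 → 27.35460 minutes

70° 9.813′ S, 133° 27.355′ W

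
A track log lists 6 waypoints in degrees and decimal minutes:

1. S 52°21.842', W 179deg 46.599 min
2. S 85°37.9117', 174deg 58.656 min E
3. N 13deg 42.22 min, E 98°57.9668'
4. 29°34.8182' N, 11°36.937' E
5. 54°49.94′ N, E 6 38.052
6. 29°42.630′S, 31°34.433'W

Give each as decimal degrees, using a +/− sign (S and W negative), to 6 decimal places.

1. -52.364033, -179.776650
2. -85.631862, 174.977600
3. 13.703667, 98.966113
4. 29.580303, 11.615617
5. 54.832333, 6.634200
6. -29.710500, -31.573883

Point 1:
  φ: 21.842′ = 0.364033°; total 52.3640333
  hemisphere S, so the sign is −
  Lon: 46.599′ = 0.776650°; total 179.7766500
  hemisphere W, so the sign is −
Point 2:
  Lat: 85 + 37.9117/60 = 85.6318617
  hemisphere S, so the sign is −
  Lon: 58.656′ = 0.977600°; total 174.9776000
  E → positive
Point 3:
  Lat: 42.22′ = 0.703667°; total 13.7036667
  N ⇒ keep positive
  λ: 98 + 57.9668/60 = 98.9661133
  E ⇒ keep positive
Point 4:
  φ: 34.8182′ = 0.580303°; total 29.5803033
  N → positive
  Longitude: 11 + 36.937/60 = 11.6156167
  E ⇒ keep positive
Point 5:
  Lat: 49.94′ = 0.832333°; total 54.8323333
  N ⇒ keep positive
  Lon: 6 + 38.052/60 = 6.6342000
  E ⇒ keep positive
Point 6:
  Latitude: 29 + 42.63/60 = 29.7105000
  hemisphere S, so the sign is −
  λ: 31 + 34.433/60 = 31.5738833
  W → negative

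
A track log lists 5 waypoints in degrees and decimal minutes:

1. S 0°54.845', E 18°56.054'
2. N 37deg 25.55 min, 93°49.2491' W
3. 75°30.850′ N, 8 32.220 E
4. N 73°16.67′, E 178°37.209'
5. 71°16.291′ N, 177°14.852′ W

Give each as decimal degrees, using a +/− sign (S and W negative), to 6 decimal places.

Point 1:
  φ: 54.845′ = 0.914083°; total 0.9140833
  hemisphere S, so the sign is −
  λ: 18 + 56.054/60 = 18.9342333
  E ⇒ keep positive
Point 2:
  Lat: 25.55′ = 0.425833°; total 37.4258333
  N ⇒ keep positive
  λ: 93 + 49.2491/60 = 93.8208183
  W ⇒ negate
Point 3:
  φ: 75 + 30.85/60 = 75.5141667
  N ⇒ keep positive
  Lon: 8 + 32.22/60 = 8.5370000
  E → positive
Point 4:
  Latitude: 73 + 16.67/60 = 73.2778333
  N ⇒ keep positive
  Lon: 37.209′ = 0.620150°; total 178.6201500
  E ⇒ keep positive
Point 5:
  Latitude: 16.291′ = 0.271517°; total 71.2715167
  N ⇒ keep positive
  Lon: 177 + 14.852/60 = 177.2475333
  W ⇒ negate

1. -0.914083, 18.934233
2. 37.425833, -93.820818
3. 75.514167, 8.537000
4. 73.277833, 178.620150
5. 71.271517, -177.247533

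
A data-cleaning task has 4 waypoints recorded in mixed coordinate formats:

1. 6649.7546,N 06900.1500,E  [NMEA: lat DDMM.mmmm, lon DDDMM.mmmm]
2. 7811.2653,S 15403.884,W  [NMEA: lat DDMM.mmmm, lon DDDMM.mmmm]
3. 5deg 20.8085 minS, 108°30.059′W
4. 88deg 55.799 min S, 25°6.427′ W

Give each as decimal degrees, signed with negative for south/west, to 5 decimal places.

Point 1:
  Latitude: split at 2 digits → 66° and 49.7546′; 66 + 49.7546/60 = 66.829243
  N ⇒ keep positive
  λ: degrees = first 3 digits = 69, minutes = 0.15; 69 + 0.15/60 = 69.002500
  E ⇒ keep positive
Point 2:
  φ: split at 2 digits → 78° and 11.2653′; 78 + 11.2653/60 = 78.187755
  hemisphere S, so the sign is −
  Longitude: degrees = first 3 digits = 154, minutes = 3.884; 154 + 3.884/60 = 154.064733
  hemisphere W, so the sign is −
Point 3:
  Latitude: 20.8085′ = 0.346808°; total 5.346808
  S ⇒ negate
  Lon: 108 + 30.059/60 = 108.500983
  W → negative
Point 4:
  φ: 88 + 55.799/60 = 88.929983
  S ⇒ negate
  Longitude: 25 + 6.427/60 = 25.107117
  hemisphere W, so the sign is −

1. 66.82924, 69.00250
2. -78.18776, -154.06473
3. -5.34681, -108.50098
4. -88.92998, -25.10712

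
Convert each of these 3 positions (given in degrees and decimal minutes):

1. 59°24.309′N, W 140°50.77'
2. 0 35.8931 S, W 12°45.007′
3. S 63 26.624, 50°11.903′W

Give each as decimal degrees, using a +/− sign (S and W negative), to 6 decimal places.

Point 1:
  Latitude: 24.309′ = 0.405150°; total 59.4051500
  N ⇒ keep positive
  Longitude: 140 + 50.77/60 = 140.8461667
  W → negative
Point 2:
  Latitude: 35.8931′ = 0.598218°; total 0.5982183
  hemisphere S, so the sign is −
  Lon: 12 + 45.007/60 = 12.7501167
  W ⇒ negate
Point 3:
  Latitude: 26.624′ = 0.443733°; total 63.4437333
  S ⇒ negate
  Lon: 11.903′ = 0.198383°; total 50.1983833
  W → negative

1. 59.405150, -140.846167
2. -0.598218, -12.750117
3. -63.443733, -50.198383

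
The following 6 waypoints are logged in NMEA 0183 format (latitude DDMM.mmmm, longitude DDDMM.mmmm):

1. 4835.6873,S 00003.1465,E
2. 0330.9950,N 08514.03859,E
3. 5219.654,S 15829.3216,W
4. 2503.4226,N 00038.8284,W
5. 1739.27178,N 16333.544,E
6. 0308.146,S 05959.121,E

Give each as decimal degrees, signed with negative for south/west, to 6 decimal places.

1. -48.594788, 0.052442
2. 3.516583, 85.233977
3. -52.327567, -158.488693
4. 25.057043, -0.647140
5. 17.654530, 163.559067
6. -3.135767, 59.985350

Point 1:
  Lat: split at 2 digits → 48° and 35.6873′; 48 + 35.6873/60 = 48.5947883
  S ⇒ negate
  Longitude: split at 3 digits → 000° and 3.1465′; 0 + 3.1465/60 = 0.0524417
  E → positive
Point 2:
  Lat: split at 2 digits → 03° and 30.995′; 3 + 30.995/60 = 3.5165833
  N ⇒ keep positive
  Longitude: split at 3 digits → 085° and 14.03859′; 85 + 14.03859/60 = 85.2339765
  E → positive
Point 3:
  φ: degrees = first 2 digits = 52, minutes = 19.654; 52 + 19.654/60 = 52.3275667
  hemisphere S, so the sign is −
  Lon: split at 3 digits → 158° and 29.3216′; 158 + 29.3216/60 = 158.4886933
  W → negative
Point 4:
  Lat: degrees = first 2 digits = 25, minutes = 3.4226; 25 + 3.4226/60 = 25.0570433
  N ⇒ keep positive
  Lon: split at 3 digits → 000° and 38.8284′; 0 + 38.8284/60 = 0.6471400
  W ⇒ negate
Point 5:
  Lat: split at 2 digits → 17° and 39.27178′; 17 + 39.27178/60 = 17.6545297
  N ⇒ keep positive
  λ: split at 3 digits → 163° and 33.544′; 163 + 33.544/60 = 163.5590667
  E ⇒ keep positive
Point 6:
  Lat: degrees = first 2 digits = 3, minutes = 8.146; 3 + 8.146/60 = 3.1357667
  hemisphere S, so the sign is −
  Lon: split at 3 digits → 059° and 59.121′; 59 + 59.121/60 = 59.9853500
  E ⇒ keep positive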